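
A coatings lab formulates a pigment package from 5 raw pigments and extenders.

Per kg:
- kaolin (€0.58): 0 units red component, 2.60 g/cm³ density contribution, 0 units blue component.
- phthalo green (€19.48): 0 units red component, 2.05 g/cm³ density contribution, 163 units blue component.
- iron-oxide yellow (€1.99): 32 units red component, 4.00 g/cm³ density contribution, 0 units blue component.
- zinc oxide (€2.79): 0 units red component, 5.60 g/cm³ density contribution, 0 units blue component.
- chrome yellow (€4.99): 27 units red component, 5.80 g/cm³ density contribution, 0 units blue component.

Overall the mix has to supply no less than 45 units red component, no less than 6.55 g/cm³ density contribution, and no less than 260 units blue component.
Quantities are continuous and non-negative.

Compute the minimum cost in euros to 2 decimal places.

Let x1 = kg of kaolin, x2 = kg of phthalo green, x3 = kg of iron-oxide yellow, x4 = kg of zinc oxide, x5 = kg of chrome yellow.
Minimize 0.58x1 + 19.48x2 + 1.99x3 + 2.79x4 + 4.99x5 with:
  32x3 + 27x5 ≥ 45   (red component)
  2.6x1 + 2.05x2 + 4x3 + 5.6x4 + 5.8x5 ≥ 6.55   (density contribution)
  163x2 ≥ 260   (blue component)
  x1, x2, x3, x4, x5 ≥ 0.
At the optimum only phthalo green, iron-oxide yellow are positive (kaolin, zinc oxide, chrome yellow = 0). Binding constraints: red component and blue component.
Solving gives x2 = 1.595, x3 = 1.406.
Cost = 19.48·1.595 + 1.99·1.406 = 33.8685.

€33.87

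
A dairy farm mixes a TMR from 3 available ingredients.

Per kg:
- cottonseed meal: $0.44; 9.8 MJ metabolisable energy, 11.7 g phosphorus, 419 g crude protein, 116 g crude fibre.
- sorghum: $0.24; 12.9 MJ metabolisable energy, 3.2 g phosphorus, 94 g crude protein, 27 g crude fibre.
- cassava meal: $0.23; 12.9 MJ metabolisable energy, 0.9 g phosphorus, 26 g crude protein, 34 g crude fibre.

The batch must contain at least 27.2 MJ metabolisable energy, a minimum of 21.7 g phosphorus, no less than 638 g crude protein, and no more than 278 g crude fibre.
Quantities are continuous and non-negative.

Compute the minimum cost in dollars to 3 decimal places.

Set it up as a linear program. Let x1 = kg of cottonseed meal, x2 = kg of sorghum, x3 = kg of cassava meal.
min 0.44x1 + 0.24x2 + 0.23x3 s.t.:
  9.8x1 + 12.9x2 + 12.9x3 ≥ 27.2   (metabolisable energy)
  11.7x1 + 3.2x2 + 0.9x3 ≥ 21.7   (phosphorus)
  419x1 + 94x2 + 26x3 ≥ 638   (crude protein)
  116x1 + 27x2 + 34x3 ≤ 278   (crude fibre)
  x1, x2, x3 ≥ 0.
The minimum-cost mix takes nothing from cassava meal — only cottonseed meal, sorghum. The metabolisable energy and phosphorus requirements are met with equality.
Solving gives x1 = 1.613, x2 = 0.883.
Total cost: 0.44·1.613 + 0.24·0.883 = 0.92164.

$0.922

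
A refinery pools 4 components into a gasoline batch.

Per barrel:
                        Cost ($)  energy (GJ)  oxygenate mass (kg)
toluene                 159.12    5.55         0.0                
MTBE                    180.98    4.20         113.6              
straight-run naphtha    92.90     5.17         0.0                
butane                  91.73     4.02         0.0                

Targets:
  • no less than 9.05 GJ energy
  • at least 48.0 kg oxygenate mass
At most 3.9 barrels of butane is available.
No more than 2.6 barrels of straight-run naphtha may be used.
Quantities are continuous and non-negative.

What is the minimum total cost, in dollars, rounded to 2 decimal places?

This is a linear program. Let x1 = barrels of toluene, x2 = barrels of MTBE, x3 = barrels of straight-run naphtha, x4 = barrels of butane.
Minimize 159.12x1 + 180.98x2 + 92.9x3 + 91.73x4 subject to:
  5.55x1 + 4.2x2 + 5.17x3 + 4.02x4 ≥ 9.05   (energy)
  113.6x2 ≥ 48   (oxygenate mass)
  x4 ≤ 3.9
  x3 ≤ 2.6
  x1, x2, x3, x4 ≥ 0.
At the optimum only MTBE, straight-run naphtha are positive (toluene, butane = 0). Binding constraints: energy and oxygenate mass.
Optimal quantities: MTBE = 0.42254 barrels, straight-run naphtha = 1.4072 barrels.
Hence cost = 180.98·0.42254 + 92.9·1.4072 = $207.2002.

$207.20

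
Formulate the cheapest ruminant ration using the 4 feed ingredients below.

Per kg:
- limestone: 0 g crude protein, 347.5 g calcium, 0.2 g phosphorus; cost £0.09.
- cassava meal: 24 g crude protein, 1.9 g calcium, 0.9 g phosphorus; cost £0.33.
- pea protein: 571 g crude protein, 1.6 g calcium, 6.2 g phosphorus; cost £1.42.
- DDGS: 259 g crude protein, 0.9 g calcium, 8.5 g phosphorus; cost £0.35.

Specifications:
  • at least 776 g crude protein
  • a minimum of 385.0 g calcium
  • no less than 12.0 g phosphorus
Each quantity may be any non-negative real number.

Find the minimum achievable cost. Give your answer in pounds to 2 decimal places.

£1.15

This is a linear program. Let x1 = kg of limestone, x2 = kg of cassava meal, x3 = kg of pea protein, x4 = kg of DDGS.
Minimise 0.09x1 + 0.33x2 + 1.42x3 + 0.35x4 with:
  24x2 + 571x3 + 259x4 ≥ 776   (crude protein)
  347.5x1 + 1.9x2 + 1.6x3 + 0.9x4 ≥ 385   (calcium)
  0.2x1 + 0.9x2 + 6.2x3 + 8.5x4 ≥ 12   (phosphorus)
  x1, x2, x3, x4 ≥ 0.
The minimum-cost mix takes nothing from cassava meal, pea protein — only limestone, DDGS. The crude protein and calcium requirements are met with equality.
So limestone = 1.1 kg, DDGS = 2.996 kg.
Cost = 0.09·1.1 + 0.35·2.996 = 1.1476.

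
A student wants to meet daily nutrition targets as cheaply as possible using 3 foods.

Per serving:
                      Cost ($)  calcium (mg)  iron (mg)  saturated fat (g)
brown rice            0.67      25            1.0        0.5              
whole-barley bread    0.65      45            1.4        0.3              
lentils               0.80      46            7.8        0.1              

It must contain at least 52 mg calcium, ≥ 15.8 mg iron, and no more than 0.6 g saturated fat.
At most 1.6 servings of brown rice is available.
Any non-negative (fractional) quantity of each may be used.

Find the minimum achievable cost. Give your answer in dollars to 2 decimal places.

$1.62

Let x1 = servings of brown rice, x2 = servings of whole-barley bread, x3 = servings of lentils.
Minimize 0.67x1 + 0.65x2 + 0.8x3 s.t.:
  25x1 + 45x2 + 46x3 ≥ 52   (calcium)
  1x1 + 1.4x2 + 7.8x3 ≥ 15.8   (iron)
  0.5x1 + 0.3x2 + 0.1x3 ≤ 0.6   (saturated fat)
  x1 ≤ 1.6
  x1, x2, x3 ≥ 0.
The minimum-cost mix takes nothing from brown rice, whole-barley bread — only lentils. There the iron constraint is tight.
Solving gives x3 = 2.026.
Cost = 0.8·2.026 = 1.6208.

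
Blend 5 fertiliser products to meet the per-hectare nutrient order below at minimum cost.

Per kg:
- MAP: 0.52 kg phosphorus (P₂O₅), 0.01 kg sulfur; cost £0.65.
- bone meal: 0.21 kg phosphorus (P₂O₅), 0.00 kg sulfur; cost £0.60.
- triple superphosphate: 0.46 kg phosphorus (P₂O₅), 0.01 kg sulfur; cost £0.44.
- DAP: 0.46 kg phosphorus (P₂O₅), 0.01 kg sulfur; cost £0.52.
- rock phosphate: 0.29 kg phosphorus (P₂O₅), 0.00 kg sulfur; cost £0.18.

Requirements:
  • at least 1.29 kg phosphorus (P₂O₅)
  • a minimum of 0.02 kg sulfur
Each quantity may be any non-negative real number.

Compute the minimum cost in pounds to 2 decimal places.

Set it up as a linear program. Let x1 = kg of MAP, x2 = kg of bone meal, x3 = kg of triple superphosphate, x4 = kg of DAP, x5 = kg of rock phosphate.
Minimise 0.65x1 + 0.6x2 + 0.44x3 + 0.52x4 + 0.18x5 with:
  0.52x1 + 0.21x2 + 0.46x3 + 0.46x4 + 0.29x5 ≥ 1.29   (phosphorus (P₂O₅))
  0.01x1 + 0.01x3 + 0.01x4 ≥ 0.02   (sulfur)
  x1, x2, x3, x4, x5 ≥ 0.
At the optimum only triple superphosphate, rock phosphate are positive (MAP, bone meal, DAP = 0). There the phosphorus (P₂O₅) and sulfur constraints are tight.
That vertex is x3 = 2, x5 = 1.276.
Total cost: 0.44·2 + 0.18·1.276 = 1.1097.

£1.11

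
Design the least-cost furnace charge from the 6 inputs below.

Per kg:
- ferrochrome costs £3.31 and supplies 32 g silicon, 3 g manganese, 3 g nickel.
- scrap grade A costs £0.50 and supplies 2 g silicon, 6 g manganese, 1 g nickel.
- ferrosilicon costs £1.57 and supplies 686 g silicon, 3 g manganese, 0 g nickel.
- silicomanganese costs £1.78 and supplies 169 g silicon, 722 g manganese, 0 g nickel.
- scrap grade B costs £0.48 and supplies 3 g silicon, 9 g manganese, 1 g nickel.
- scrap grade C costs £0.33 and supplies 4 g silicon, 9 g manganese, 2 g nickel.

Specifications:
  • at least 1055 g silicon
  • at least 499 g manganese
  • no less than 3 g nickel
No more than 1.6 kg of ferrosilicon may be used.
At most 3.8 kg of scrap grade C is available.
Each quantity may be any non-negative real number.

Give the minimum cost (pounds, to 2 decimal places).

£3.82

Let x1 = kg of ferrochrome, x2 = kg of scrap grade A, x3 = kg of ferrosilicon, x4 = kg of silicomanganese, x5 = kg of scrap grade B, x6 = kg of scrap grade C.
min 3.31x1 + 0.5x2 + 1.57x3 + 1.78x4 + 0.48x5 + 0.33x6 with:
  32x1 + 2x2 + 686x3 + 169x4 + 3x5 + 4x6 ≥ 1055   (silicon)
  3x1 + 6x2 + 3x3 + 722x4 + 9x5 + 9x6 ≥ 499   (manganese)
  3x1 + 1x2 + 1x5 + 2x6 ≥ 3   (nickel)
  x3 ≤ 1.6
  x6 ≤ 3.8
  x1, x2, x3, x4, x5, x6 ≥ 0.
The cheapest feasible vertex uses only ferrosilicon, silicomanganese, scrap grade C; ferrochrome, scrap grade A, scrap grade B are not used. Binding constraints: silicon, manganese, nickel.
Solving gives x3 = 1.365, x4 = 0.6668, x6 = 1.5.
Objective = 1.57·1.365 + 1.78·0.6668 + 0.33·1.5 = 3.82495.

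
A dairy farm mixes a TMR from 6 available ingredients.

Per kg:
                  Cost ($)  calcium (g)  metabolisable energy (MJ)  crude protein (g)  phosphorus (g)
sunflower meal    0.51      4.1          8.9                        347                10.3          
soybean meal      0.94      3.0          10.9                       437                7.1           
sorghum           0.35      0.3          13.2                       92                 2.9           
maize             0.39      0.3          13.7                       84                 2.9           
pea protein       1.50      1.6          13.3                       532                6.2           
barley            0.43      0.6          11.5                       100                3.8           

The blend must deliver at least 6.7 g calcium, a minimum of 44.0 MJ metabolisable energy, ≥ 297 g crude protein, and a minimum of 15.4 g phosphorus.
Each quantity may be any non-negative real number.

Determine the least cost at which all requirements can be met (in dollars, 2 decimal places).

$1.57

Let x1 = kg of sunflower meal, x2 = kg of soybean meal, x3 = kg of sorghum, x4 = kg of maize, x5 = kg of pea protein, x6 = kg of barley.
Minimise 0.51x1 + 0.94x2 + 0.35x3 + 0.39x4 + 1.5x5 + 0.43x6 subject to:
  4.1x1 + 3x2 + 0.3x3 + 0.3x4 + 1.6x5 + 0.6x6 ≥ 6.7   (calcium)
  8.9x1 + 10.9x2 + 13.2x3 + 13.7x4 + 13.3x5 + 11.5x6 ≥ 44   (metabolisable energy)
  347x1 + 437x2 + 92x3 + 84x4 + 532x5 + 100x6 ≥ 297   (crude protein)
  10.3x1 + 7.1x2 + 2.9x3 + 2.9x4 + 6.2x5 + 3.8x6 ≥ 15.4   (phosphorus)
  x1, x2, x3, x4, x5, x6 ≥ 0.
The minimum-cost mix takes nothing from soybean meal, maize, pea protein, barley — only sunflower meal, sorghum. Binding constraints: calcium and metabolisable energy.
Optimal quantities: sunflower meal = 1.462 kg, sorghum = 2.347 kg.
Total cost: 0.51·1.462 + 0.35·2.347 = 1.5671.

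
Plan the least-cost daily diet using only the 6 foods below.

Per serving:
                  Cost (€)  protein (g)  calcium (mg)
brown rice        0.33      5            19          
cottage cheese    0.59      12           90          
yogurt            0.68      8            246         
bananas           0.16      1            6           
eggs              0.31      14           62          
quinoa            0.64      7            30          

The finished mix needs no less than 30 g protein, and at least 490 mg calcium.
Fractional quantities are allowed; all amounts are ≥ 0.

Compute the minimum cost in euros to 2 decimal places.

€1.52

Set it up as a linear program. Let x1 = servings of brown rice, x2 = servings of cottage cheese, x3 = servings of yogurt, x4 = servings of bananas, x5 = servings of eggs, x6 = servings of quinoa.
Minimise 0.33x1 + 0.59x2 + 0.68x3 + 0.16x4 + 0.31x5 + 0.64x6 with:
  5x1 + 12x2 + 8x3 + 1x4 + 14x5 + 7x6 ≥ 30   (protein)
  19x1 + 90x2 + 246x3 + 6x4 + 62x5 + 30x6 ≥ 490   (calcium)
  x1, x2, x3, x4, x5, x6 ≥ 0.
At the optimum only yogurt, eggs are positive (brown rice, cottage cheese, bananas, quinoa = 0). The protein and calcium requirements are met with equality.
Solving gives x3 = 1.696, x5 = 1.174.
Objective = 0.68·1.696 + 0.31·1.174 = 1.5172.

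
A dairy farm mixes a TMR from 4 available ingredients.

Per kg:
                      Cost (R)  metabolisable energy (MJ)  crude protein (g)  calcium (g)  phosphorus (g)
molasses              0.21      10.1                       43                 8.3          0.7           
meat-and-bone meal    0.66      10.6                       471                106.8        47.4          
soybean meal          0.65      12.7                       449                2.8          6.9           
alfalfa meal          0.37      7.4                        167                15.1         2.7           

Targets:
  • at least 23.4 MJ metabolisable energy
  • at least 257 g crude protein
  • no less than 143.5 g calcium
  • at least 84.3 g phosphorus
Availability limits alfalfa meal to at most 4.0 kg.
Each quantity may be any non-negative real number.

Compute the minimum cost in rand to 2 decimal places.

Set it up as a linear program. Let x1 = kg of molasses, x2 = kg of meat-and-bone meal, x3 = kg of soybean meal, x4 = kg of alfalfa meal.
Minimise 0.21x1 + 0.66x2 + 0.65x3 + 0.37x4 subject to:
  10.1x1 + 10.6x2 + 12.7x3 + 7.4x4 ≥ 23.4   (metabolisable energy)
  43x1 + 471x2 + 449x3 + 167x4 ≥ 257   (crude protein)
  8.3x1 + 106.8x2 + 2.8x3 + 15.1x4 ≥ 143.5   (calcium)
  0.7x1 + 47.4x2 + 6.9x3 + 2.7x4 ≥ 84.3   (phosphorus)
  x4 ≤ 4
  x1, x2, x3, x4 ≥ 0.
At the optimum only molasses, meat-and-bone meal are positive (soybean meal, alfalfa meal = 0). Binding constraints: metabolisable energy and phosphorus.
Optimal quantities: molasses = 0.4574 kg, meat-and-bone meal = 1.772 kg.
Objective = 0.21·0.4574 + 0.66·1.772 = 1.2656.

R1.27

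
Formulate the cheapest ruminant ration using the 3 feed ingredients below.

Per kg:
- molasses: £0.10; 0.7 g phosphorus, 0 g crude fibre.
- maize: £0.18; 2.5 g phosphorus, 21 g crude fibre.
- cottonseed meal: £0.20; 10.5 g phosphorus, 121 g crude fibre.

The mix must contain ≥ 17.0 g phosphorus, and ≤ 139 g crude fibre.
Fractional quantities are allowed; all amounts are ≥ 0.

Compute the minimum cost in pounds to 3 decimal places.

This is a linear program. Let x1 = kg of molasses, x2 = kg of maize, x3 = kg of cottonseed meal.
Minimise 0.1x1 + 0.18x2 + 0.2x3 subject to:
  0.7x1 + 2.5x2 + 10.5x3 ≥ 17   (phosphorus)
  21x2 + 121x3 ≤ 139   (crude fibre)
  x1, x2, x3 ≥ 0.
The minimum-cost mix takes nothing from maize — only molasses, cottonseed meal. The phosphorus and crude fibre requirements are met with equality.
Solving gives x1 = 7.054, x3 = 1.149.
Hence cost = 0.1·7.054 + 0.2·1.149 = £0.93520.

£0.935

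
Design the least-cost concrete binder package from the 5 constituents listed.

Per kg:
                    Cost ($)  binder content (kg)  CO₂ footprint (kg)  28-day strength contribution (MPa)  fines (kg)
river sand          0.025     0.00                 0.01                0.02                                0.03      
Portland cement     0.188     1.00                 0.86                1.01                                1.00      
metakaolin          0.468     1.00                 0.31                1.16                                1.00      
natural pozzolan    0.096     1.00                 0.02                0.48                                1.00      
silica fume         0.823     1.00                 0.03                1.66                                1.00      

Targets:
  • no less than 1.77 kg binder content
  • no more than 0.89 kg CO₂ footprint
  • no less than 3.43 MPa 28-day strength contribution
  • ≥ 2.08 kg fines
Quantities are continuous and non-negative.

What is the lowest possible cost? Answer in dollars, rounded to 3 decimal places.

$0.673

Let x1 = kg of river sand, x2 = kg of Portland cement, x3 = kg of metakaolin, x4 = kg of natural pozzolan, x5 = kg of silica fume.
Minimise 0.025x1 + 0.188x2 + 0.468x3 + 0.096x4 + 0.823x5 s.t.:
  1x2 + 1x3 + 1x4 + 1x5 ≥ 1.77   (binder content)
  0.01x1 + 0.86x2 + 0.31x3 + 0.02x4 + 0.03x5 ≤ 0.89   (CO₂ footprint)
  0.02x1 + 1.01x2 + 1.16x3 + 0.48x4 + 1.66x5 ≥ 3.43   (28-day strength contribution)
  0.03x1 + 1x2 + 1x3 + 1x4 + 1x5 ≥ 2.08   (fines)
  x1, x2, x3, x4, x5 ≥ 0.
At the optimum only Portland cement, natural pozzolan are positive (river sand, metakaolin, silica fume = 0). Binding constraints: CO₂ footprint and 28-day strength contribution.
So Portland cement = 0.9134 kg, natural pozzolan = 5.224 kg.
Cost = 0.188·0.9134 + 0.096·5.224 = 0.67322.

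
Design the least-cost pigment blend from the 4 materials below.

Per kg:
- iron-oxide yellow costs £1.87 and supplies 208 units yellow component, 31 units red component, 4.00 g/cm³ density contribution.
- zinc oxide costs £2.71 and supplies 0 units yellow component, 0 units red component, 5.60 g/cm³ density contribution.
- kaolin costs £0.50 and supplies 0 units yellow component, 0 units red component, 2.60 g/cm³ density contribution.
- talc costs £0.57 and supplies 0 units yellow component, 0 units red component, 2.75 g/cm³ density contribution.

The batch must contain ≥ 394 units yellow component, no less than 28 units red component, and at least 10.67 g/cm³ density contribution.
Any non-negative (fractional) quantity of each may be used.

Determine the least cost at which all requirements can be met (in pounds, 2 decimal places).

Set it up as a linear program. Let x1 = kg of iron-oxide yellow, x2 = kg of zinc oxide, x3 = kg of kaolin, x4 = kg of talc.
Minimize 1.87x1 + 2.71x2 + 0.5x3 + 0.57x4 subject to:
  208x1 ≥ 394   (yellow component)
  31x1 ≥ 28   (red component)
  4x1 + 5.6x2 + 2.6x3 + 2.75x4 ≥ 10.67   (density contribution)
  x1, x2, x3, x4 ≥ 0.
At the optimum only iron-oxide yellow, kaolin are positive (zinc oxide, talc = 0). Binding constraints: yellow component and density contribution.
Optimal quantities: iron-oxide yellow = 1.894 kg, kaolin = 1.19 kg.
Hence cost = 1.87·1.894 + 0.5·1.19 = £4.1368.

£4.14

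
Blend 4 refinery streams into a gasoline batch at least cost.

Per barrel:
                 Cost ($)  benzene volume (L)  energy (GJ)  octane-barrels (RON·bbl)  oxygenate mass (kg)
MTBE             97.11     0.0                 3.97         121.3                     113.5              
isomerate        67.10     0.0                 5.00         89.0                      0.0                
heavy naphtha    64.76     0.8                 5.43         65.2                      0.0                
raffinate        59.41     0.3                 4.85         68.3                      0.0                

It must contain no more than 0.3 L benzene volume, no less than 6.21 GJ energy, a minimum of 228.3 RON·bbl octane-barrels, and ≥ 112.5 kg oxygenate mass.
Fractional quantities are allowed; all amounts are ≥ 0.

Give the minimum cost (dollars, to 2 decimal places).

$177.73

Let x1 = barrels of MTBE, x2 = barrels of isomerate, x3 = barrels of heavy naphtha, x4 = barrels of raffinate.
min 97.11x1 + 67.1x2 + 64.76x3 + 59.41x4 with:
  0.8x3 + 0.3x4 ≤ 0.3   (benzene volume)
  3.97x1 + 5x2 + 5.43x3 + 4.85x4 ≥ 6.21   (energy)
  121.3x1 + 89x2 + 65.2x3 + 68.3x4 ≥ 228.3   (octane-barrels)
  113.5x1 ≥ 112.5   (oxygenate mass)
  x1, x2, x3, x4 ≥ 0.
At the optimum only MTBE, isomerate are positive (heavy naphtha, raffinate = 0). There the octane-barrels and oxygenate mass constraints are tight.
Optimal quantities: MTBE = 0.99119 barrels, isomerate = 1.2143 barrels.
Total cost: 97.11·0.99119 + 67.1·1.2143 = 177.7340.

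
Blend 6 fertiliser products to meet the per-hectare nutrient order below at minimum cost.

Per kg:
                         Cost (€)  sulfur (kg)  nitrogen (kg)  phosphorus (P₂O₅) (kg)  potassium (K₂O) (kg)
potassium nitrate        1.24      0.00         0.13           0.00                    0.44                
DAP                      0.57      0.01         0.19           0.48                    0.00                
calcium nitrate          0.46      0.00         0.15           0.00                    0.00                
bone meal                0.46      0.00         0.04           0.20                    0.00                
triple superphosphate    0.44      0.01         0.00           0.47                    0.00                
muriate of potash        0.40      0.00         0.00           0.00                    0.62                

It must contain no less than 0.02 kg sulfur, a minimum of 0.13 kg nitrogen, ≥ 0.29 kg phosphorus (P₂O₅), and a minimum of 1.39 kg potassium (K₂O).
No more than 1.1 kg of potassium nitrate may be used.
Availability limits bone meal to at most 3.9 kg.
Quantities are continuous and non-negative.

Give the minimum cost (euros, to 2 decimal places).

€1.87

Treat it as an LP. Let x1 = kg of potassium nitrate, x2 = kg of DAP, x3 = kg of calcium nitrate, x4 = kg of bone meal, x5 = kg of triple superphosphate, x6 = kg of muriate of potash.
min 1.24x1 + 0.57x2 + 0.46x3 + 0.46x4 + 0.44x5 + 0.4x6 with:
  0.01x2 + 0.01x5 ≥ 0.02   (sulfur)
  0.13x1 + 0.19x2 + 0.15x3 + 0.04x4 ≥ 0.13   (nitrogen)
  0.48x2 + 0.2x4 + 0.47x5 ≥ 0.29   (phosphorus (P₂O₅))
  0.44x1 + 0.62x6 ≥ 1.39   (potassium (K₂O))
  x1 ≤ 1.1
  x4 ≤ 3.9
  x1, x2, x3, x4, x5, x6 ≥ 0.
The optimal basis is {DAP, triple superphosphate, muriate of potash}; potassium nitrate, calcium nitrate, bone meal drop out. Binding constraints: sulfur, nitrogen, potassium (K₂O).
That vertex is x2 = 0.6842, x5 = 1.316, x6 = 2.242.
Objective = 0.57·0.6842 + 0.44·1.316 + 0.4·2.242 = 1.8658.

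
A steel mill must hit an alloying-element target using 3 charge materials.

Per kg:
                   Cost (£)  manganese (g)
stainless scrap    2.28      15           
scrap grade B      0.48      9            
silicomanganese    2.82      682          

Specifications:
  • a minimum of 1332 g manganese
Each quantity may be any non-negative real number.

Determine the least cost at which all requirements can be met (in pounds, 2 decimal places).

£5.51

Treat it as an LP. Let x1 = kg of stainless scrap, x2 = kg of scrap grade B, x3 = kg of silicomanganese.
Minimise 2.28x1 + 0.48x2 + 2.82x3 s.t.:
  15x1 + 9x2 + 682x3 ≥ 1332   (manganese)
  x1, x2, x3 ≥ 0.
The cheapest feasible vertex uses only silicomanganese; stainless scrap, scrap grade B are not used. There the manganese constraint is tight.
Optimal quantities: silicomanganese = 1.953 kg.
Total cost: 2.82·1.953 = 5.5075.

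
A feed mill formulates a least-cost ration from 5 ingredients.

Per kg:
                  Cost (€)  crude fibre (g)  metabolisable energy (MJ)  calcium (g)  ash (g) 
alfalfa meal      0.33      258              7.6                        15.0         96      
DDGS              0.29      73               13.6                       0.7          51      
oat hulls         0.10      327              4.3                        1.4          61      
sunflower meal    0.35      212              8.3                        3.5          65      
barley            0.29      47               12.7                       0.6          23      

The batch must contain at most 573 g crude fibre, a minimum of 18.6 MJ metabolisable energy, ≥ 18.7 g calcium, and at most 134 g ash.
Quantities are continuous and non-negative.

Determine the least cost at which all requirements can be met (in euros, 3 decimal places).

€0.615

Let x1 = kg of alfalfa meal, x2 = kg of DDGS, x3 = kg of oat hulls, x4 = kg of sunflower meal, x5 = kg of barley.
min 0.33x1 + 0.29x2 + 0.1x3 + 0.35x4 + 0.29x5 s.t.:
  258x1 + 73x2 + 327x3 + 212x4 + 47x5 ≤ 573   (crude fibre)
  7.6x1 + 13.6x2 + 4.3x3 + 8.3x4 + 12.7x5 ≥ 18.6   (metabolisable energy)
  15x1 + 0.7x2 + 1.4x3 + 3.5x4 + 0.6x5 ≥ 18.7   (calcium)
  96x1 + 51x2 + 61x3 + 65x4 + 23x5 ≤ 134   (ash)
  x1, x2, x3, x4, x5 ≥ 0.
The optimal basis is {alfalfa meal, DDGS, barley}; oat hulls, sunflower meal drop out. The metabolisable energy, calcium, ash requirements are met with equality.
That vertex is x1 = 1.217, x2 = 0.008267, x5 = 0.7273.
Total cost: 0.33·1.217 + 0.29·0.008267 + 0.29·0.7273 = 0.61492.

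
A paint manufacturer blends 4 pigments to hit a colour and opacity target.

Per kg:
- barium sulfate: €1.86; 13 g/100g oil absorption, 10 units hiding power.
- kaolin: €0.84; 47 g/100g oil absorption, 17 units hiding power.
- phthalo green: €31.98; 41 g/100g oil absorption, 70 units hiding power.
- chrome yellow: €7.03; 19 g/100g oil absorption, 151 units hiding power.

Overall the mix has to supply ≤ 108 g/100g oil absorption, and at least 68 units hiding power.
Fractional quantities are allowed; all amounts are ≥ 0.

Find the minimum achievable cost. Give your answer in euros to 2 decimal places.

€3.17

Set it up as a linear program. Let x1 = kg of barium sulfate, x2 = kg of kaolin, x3 = kg of phthalo green, x4 = kg of chrome yellow.
Minimise 1.86x1 + 0.84x2 + 31.98x3 + 7.03x4 s.t.:
  13x1 + 47x2 + 41x3 + 19x4 ≤ 108   (oil absorption)
  10x1 + 17x2 + 70x3 + 151x4 ≥ 68   (hiding power)
  x1, x2, x3, x4 ≥ 0.
The cheapest feasible vertex uses only chrome yellow; barium sulfate, kaolin, phthalo green are not used. There the hiding power constraint is tight.
So chrome yellow = 0.4503 kg.
Cost = 7.03·0.4503 = 3.1656.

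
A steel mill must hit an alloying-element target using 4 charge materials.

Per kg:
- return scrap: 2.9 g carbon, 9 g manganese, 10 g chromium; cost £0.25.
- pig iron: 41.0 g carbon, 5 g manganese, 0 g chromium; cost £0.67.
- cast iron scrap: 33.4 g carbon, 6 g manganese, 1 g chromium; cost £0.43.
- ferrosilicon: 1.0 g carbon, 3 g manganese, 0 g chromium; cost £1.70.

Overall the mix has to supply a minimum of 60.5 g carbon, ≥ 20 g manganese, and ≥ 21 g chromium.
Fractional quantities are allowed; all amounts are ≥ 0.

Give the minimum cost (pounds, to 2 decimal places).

Let x1 = kg of return scrap, x2 = kg of pig iron, x3 = kg of cast iron scrap, x4 = kg of ferrosilicon.
Minimize 0.25x1 + 0.67x2 + 0.43x3 + 1.7x4 with:
  2.9x1 + 41x2 + 33.4x3 + 1x4 ≥ 60.5   (carbon)
  9x1 + 5x2 + 6x3 + 3x4 ≥ 20   (manganese)
  10x1 + 1x3 ≥ 21   (chromium)
  x1, x2, x3, x4 ≥ 0.
The minimum-cost mix takes nothing from pig iron, ferrosilicon — only return scrap, cast iron scrap. Binding constraints: carbon and chromium.
That vertex is x1 = 1.936, x3 = 1.643.
Total cost: 0.25·1.936 + 0.43·1.643 = 1.1905.

£1.19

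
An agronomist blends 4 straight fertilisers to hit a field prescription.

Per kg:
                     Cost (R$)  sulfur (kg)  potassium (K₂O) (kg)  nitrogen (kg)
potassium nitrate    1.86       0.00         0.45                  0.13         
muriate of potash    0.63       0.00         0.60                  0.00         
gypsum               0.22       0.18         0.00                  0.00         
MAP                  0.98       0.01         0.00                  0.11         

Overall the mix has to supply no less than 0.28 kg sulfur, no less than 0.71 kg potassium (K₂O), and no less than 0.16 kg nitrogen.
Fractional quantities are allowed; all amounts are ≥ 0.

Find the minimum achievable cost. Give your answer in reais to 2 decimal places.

R$2.50

This is a linear program. Let x1 = kg of potassium nitrate, x2 = kg of muriate of potash, x3 = kg of gypsum, x4 = kg of MAP.
Minimize 1.86x1 + 0.63x2 + 0.22x3 + 0.98x4 s.t.:
  0.18x3 + 0.01x4 ≥ 0.28   (sulfur)
  0.45x1 + 0.6x2 ≥ 0.71   (potassium (K₂O))
  0.13x1 + 0.11x4 ≥ 0.16   (nitrogen)
  x1, x2, x3, x4 ≥ 0.
At the optimum only muriate of potash, gypsum, MAP are positive (potassium nitrate = 0). The sulfur, potassium (K₂O), nitrogen requirements are met with equality.
Optimal quantities: muriate of potash = 1.183 kg, gypsum = 1.475 kg, MAP = 1.455 kg.
Hence cost = 0.63·1.183 + 0.22·1.475 + 0.98·1.455 = R$2.4957.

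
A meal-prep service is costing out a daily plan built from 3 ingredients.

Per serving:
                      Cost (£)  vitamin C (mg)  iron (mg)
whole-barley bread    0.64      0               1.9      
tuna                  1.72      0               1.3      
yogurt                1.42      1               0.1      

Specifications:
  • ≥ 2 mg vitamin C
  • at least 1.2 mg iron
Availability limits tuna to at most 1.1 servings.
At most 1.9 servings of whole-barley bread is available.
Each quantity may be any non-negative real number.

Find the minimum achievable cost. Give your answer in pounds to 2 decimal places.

Let x1 = servings of whole-barley bread, x2 = servings of tuna, x3 = servings of yogurt.
min 0.64x1 + 1.72x2 + 1.42x3 subject to:
  1x3 ≥ 2   (vitamin C)
  1.9x1 + 1.3x2 + 0.1x3 ≥ 1.2   (iron)
  x2 ≤ 1.1
  x1 ≤ 1.9
  x1, x2, x3 ≥ 0.
The cheapest feasible vertex uses only whole-barley bread, yogurt; tuna is not used. There the vitamin C and iron constraints are tight.
So whole-barley bread = 0.5263 servings, yogurt = 2 servings.
Total cost: 0.64·0.5263 + 1.42·2 = 3.1768.

£3.18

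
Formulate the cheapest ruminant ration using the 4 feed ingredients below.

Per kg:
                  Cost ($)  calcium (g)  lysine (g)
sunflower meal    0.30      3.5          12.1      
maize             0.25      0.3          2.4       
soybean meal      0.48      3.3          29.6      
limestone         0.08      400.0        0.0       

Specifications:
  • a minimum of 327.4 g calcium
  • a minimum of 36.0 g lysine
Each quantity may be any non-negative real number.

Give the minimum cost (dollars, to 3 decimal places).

$0.648

This is a linear program. Let x1 = kg of sunflower meal, x2 = kg of maize, x3 = kg of soybean meal, x4 = kg of limestone.
Minimise 0.3x1 + 0.25x2 + 0.48x3 + 0.08x4 s.t.:
  3.5x1 + 0.3x2 + 3.3x3 + 400x4 ≥ 327.4   (calcium)
  12.1x1 + 2.4x2 + 29.6x3 ≥ 36   (lysine)
  x1, x2, x3, x4 ≥ 0.
The cheapest feasible vertex uses only soybean meal, limestone; sunflower meal, maize are not used. The calcium and lysine requirements are met with equality.
That vertex is x3 = 1.216, x4 = 0.8085.
Objective = 0.48·1.216 + 0.08·0.8085 = 0.64836.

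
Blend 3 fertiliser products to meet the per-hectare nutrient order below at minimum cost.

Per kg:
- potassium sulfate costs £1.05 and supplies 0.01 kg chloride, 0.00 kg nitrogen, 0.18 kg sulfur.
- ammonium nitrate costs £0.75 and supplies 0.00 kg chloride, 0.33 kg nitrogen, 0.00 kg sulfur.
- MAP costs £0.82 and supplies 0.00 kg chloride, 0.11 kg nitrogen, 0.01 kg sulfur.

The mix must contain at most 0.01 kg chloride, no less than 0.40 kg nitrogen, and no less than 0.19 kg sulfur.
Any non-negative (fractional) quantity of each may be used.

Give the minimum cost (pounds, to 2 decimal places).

This is a linear program. Let x1 = kg of potassium sulfate, x2 = kg of ammonium nitrate, x3 = kg of MAP.
min 1.05x1 + 0.75x2 + 0.82x3 subject to:
  0.01x1 ≤ 0.01   (chloride)
  0.33x2 + 0.11x3 ≥ 0.4   (nitrogen)
  0.18x1 + 0.01x3 ≥ 0.19   (sulfur)
  x1, x2, x3 ≥ 0.
The optimal mix uses every input. The chloride, nitrogen, sulfur requirements are met with equality.
That vertex is x1 = 1, x2 = 0.8788, x3 = 1.
Objective = 1.05·1 + 0.75·0.8788 + 0.82·1 = 2.5291.

£2.53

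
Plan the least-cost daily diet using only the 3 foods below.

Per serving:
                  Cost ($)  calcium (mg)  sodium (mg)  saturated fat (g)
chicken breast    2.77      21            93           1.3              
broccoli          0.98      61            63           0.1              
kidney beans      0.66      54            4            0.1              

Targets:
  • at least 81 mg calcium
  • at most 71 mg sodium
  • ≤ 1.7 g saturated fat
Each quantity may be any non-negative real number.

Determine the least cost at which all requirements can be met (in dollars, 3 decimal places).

$0.990

Let x1 = servings of chicken breast, x2 = servings of broccoli, x3 = servings of kidney beans.
min 2.77x1 + 0.98x2 + 0.66x3 subject to:
  21x1 + 61x2 + 54x3 ≥ 81   (calcium)
  93x1 + 63x2 + 4x3 ≤ 71   (sodium)
  1.3x1 + 0.1x2 + 0.1x3 ≤ 1.7   (saturated fat)
  x1, x2, x3 ≥ 0.
The cheapest feasible vertex uses only kidney beans; chicken breast, broccoli are not used. Binding constraint: calcium.
So kidney beans = 1.5 servings.
Hence cost = 0.66·1.5 = $0.99000.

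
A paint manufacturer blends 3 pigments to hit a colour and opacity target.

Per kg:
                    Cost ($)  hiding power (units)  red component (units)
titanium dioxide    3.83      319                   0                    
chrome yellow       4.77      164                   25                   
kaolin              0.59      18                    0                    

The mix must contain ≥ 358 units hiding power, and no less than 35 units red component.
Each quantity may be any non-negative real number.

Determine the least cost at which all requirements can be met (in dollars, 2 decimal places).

Set it up as a linear program. Let x1 = kg of titanium dioxide, x2 = kg of chrome yellow, x3 = kg of kaolin.
Minimise 3.83x1 + 4.77x2 + 0.59x3 subject to:
  319x1 + 164x2 + 18x3 ≥ 358   (hiding power)
  25x2 ≥ 35   (red component)
  x1, x2, x3 ≥ 0.
The minimum-cost mix takes nothing from kaolin — only titanium dioxide, chrome yellow. There the hiding power and red component constraints are tight.
Solving gives x1 = 0.4025, x2 = 1.4.
Cost = 3.83·0.4025 + 4.77·1.4 = 8.2196.

$8.22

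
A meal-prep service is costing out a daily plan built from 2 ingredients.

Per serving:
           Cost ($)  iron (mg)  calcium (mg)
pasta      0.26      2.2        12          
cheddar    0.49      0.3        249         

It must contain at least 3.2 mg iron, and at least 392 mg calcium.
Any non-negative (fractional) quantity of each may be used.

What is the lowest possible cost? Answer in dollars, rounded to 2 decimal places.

Set it up as a linear program. Let x1 = servings of pasta, x2 = servings of cheddar.
Minimize 0.26x1 + 0.49x2 with:
  2.2x1 + 0.3x2 ≥ 3.2   (iron)
  12x1 + 249x2 ≥ 392   (calcium)
  x1, x2 ≥ 0.
Both inputs are positive at the optimum. Binding constraints: iron and calcium.
Optimal quantities: pasta = 1.248 servings, cheddar = 1.514 servings.
Objective = 0.26·1.248 + 0.49·1.514 = 1.0663.

$1.07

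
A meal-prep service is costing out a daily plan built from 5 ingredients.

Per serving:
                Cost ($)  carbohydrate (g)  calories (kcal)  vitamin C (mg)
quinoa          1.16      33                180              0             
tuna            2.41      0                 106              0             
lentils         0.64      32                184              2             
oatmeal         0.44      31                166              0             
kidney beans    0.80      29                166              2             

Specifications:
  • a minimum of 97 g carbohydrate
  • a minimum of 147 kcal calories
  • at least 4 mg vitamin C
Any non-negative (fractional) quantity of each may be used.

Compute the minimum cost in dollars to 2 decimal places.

Let x1 = servings of quinoa, x2 = servings of tuna, x3 = servings of lentils, x4 = servings of oatmeal, x5 = servings of kidney beans.
Minimise 1.16x1 + 2.41x2 + 0.64x3 + 0.44x4 + 0.8x5 with:
  33x1 + 32x3 + 31x4 + 29x5 ≥ 97   (carbohydrate)
  180x1 + 106x2 + 184x3 + 166x4 + 166x5 ≥ 147   (calories)
  2x3 + 2x5 ≥ 4   (vitamin C)
  x1, x2, x3, x4, x5 ≥ 0.
The optimal basis is {lentils, oatmeal}; quinoa, tuna, kidney beans drop out. There the carbohydrate and vitamin C constraints are tight.
So lentils = 2 servings, oatmeal = 1.065 servings.
Hence cost = 0.64·2 + 0.44·1.065 = $1.7486.

$1.75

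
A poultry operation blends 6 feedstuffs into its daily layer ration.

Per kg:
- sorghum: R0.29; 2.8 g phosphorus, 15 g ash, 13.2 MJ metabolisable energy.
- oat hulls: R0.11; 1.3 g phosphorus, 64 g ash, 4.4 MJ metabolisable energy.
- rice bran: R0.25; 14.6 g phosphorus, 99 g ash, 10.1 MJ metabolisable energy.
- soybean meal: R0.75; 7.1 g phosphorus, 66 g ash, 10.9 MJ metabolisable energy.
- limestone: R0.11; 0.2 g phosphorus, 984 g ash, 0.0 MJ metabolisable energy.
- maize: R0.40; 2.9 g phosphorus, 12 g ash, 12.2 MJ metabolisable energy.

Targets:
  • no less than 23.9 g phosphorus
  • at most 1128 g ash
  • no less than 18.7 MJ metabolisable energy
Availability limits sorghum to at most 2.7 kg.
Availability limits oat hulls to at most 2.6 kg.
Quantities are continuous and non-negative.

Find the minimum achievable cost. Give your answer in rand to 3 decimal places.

R0.456

Let x1 = kg of sorghum, x2 = kg of oat hulls, x3 = kg of rice bran, x4 = kg of soybean meal, x5 = kg of limestone, x6 = kg of maize.
min 0.29x1 + 0.11x2 + 0.25x3 + 0.75x4 + 0.11x5 + 0.4x6 s.t.:
  2.8x1 + 1.3x2 + 14.6x3 + 7.1x4 + 0.2x5 + 2.9x6 ≥ 23.9   (phosphorus)
  15x1 + 64x2 + 99x3 + 66x4 + 984x5 + 12x6 ≤ 1128   (ash)
  13.2x1 + 4.4x2 + 10.1x3 + 10.9x4 + 12.2x6 ≥ 18.7   (metabolisable energy)
  x1 ≤ 2.7
  x2 ≤ 2.6
  x1, x2, x3, x4, x5, x6 ≥ 0.
The cheapest feasible vertex uses only sorghum, rice bran; oat hulls, soybean meal, limestone, maize are not used. Binding constraints: phosphorus and metabolisable energy.
So sorghum = 0.1923 kg, rice bran = 1.6 kg.
Objective = 0.29·0.1923 + 0.25·1.6 = 0.45577.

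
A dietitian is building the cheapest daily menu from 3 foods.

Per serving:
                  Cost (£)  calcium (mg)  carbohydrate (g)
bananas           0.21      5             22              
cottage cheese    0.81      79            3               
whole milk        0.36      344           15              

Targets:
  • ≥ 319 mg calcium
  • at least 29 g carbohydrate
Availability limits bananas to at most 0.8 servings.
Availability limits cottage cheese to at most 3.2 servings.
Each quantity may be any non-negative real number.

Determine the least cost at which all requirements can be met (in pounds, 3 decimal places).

Set it up as a linear program. Let x1 = servings of bananas, x2 = servings of cottage cheese, x3 = servings of whole milk.
min 0.21x1 + 0.81x2 + 0.36x3 s.t.:
  5x1 + 79x2 + 344x3 ≥ 319   (calcium)
  22x1 + 3x2 + 15x3 ≥ 29   (carbohydrate)
  x1 ≤ 0.8
  x2 ≤ 3.2
  x1, x2, x3 ≥ 0.
The cheapest feasible vertex uses only bananas, whole milk; cottage cheese is not used. The calcium and carbohydrate requirements are met with equality.
Optimal quantities: bananas = 0.6928 servings, whole milk = 0.9173 servings.
Objective = 0.21·0.6928 + 0.36·0.9173 = 0.47572.

£0.476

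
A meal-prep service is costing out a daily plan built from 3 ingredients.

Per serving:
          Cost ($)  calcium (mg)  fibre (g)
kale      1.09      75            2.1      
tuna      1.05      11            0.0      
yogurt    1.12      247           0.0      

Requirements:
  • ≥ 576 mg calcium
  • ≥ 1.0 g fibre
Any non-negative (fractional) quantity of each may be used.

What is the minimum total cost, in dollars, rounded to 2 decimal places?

$2.97

Treat it as an LP. Let x1 = servings of kale, x2 = servings of tuna, x3 = servings of yogurt.
Minimise 1.09x1 + 1.05x2 + 1.12x3 with:
  75x1 + 11x2 + 247x3 ≥ 576   (calcium)
  2.1x1 ≥ 1   (fibre)
  x1, x2, x3 ≥ 0.
The minimum-cost mix takes nothing from tuna — only kale, yogurt. Binding constraints: calcium and fibre.
Optimal quantities: kale = 0.4762 servings, yogurt = 2.187 servings.
Total cost: 1.09·0.4762 + 1.12·2.187 = 2.9685.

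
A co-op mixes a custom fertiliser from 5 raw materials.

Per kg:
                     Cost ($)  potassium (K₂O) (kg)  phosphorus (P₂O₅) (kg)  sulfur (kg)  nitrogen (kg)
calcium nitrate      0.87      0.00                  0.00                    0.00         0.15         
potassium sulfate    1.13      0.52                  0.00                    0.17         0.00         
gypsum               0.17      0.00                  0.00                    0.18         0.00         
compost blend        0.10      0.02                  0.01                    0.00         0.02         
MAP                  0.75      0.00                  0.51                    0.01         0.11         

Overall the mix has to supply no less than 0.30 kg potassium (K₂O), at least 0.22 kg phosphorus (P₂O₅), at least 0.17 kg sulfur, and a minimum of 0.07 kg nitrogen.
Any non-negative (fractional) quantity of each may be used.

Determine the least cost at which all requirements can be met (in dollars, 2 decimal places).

Treat it as an LP. Let x1 = kg of calcium nitrate, x2 = kg of potassium sulfate, x3 = kg of gypsum, x4 = kg of compost blend, x5 = kg of MAP.
Minimise 0.87x1 + 1.13x2 + 0.17x3 + 0.1x4 + 0.75x5 with:
  0.52x2 + 0.02x4 ≥ 0.3   (potassium (K₂O))
  0.01x4 + 0.51x5 ≥ 0.22   (phosphorus (P₂O₅))
  0.17x2 + 0.18x3 + 0.01x5 ≥ 0.17   (sulfur)
  0.15x1 + 0.02x4 + 0.11x5 ≥ 0.07   (nitrogen)
  x1, x2, x3, x4, x5 ≥ 0.
The optimal basis is {potassium sulfate, gypsum, compost blend, MAP}; calcium nitrate drops out. There the potassium (K₂O), phosphorus (P₂O₅), sulfur, nitrogen constraints are tight.
That vertex is x2 = 0.5283, x3 = 0.4229, x4 = 1.264, x5 = 0.4066.
Objective = 1.13·0.5283 + 0.17·0.4229 + 0.1·1.264 + 0.75·0.4066 = 1.1002.

$1.10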